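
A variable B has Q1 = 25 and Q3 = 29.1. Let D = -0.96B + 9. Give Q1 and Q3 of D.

Q1(D) = -18.936, Q3(D) = -15

a = -0.96 < 0 reverses order: Q1(D) comes from Q3(B), Q3(D) from Q1(B).
Q1(D) = (-0.96)·29.1 + 9 = -18.936; Q3(D) = (-0.96)·25 + 9 = -15.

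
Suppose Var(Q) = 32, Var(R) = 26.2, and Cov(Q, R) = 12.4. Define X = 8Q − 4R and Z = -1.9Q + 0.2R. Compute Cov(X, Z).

Cov(X, Z) = -393.28

By bilinearity, Cov(X, Z) = ac·Var(Q) + bd·Var(R) + (ad+bc)·Cov(Q, R), with a=8, b=-4, c=-1.9, d=0.2.
ac·Var(Q) = 8·(-1.9)·32 = -486.4
bd·Var(R) = (-4)·0.2·26.2 = -20.96
(ad+bc)·Cov(Q, R) = (9.2)·12.4 = 114.08
Cov(X, Z) = -486.4 + (-20.96) + 114.08 = -393.28.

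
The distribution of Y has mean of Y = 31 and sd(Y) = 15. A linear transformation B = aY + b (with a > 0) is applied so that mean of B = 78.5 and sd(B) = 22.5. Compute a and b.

a = 1.5, b = 32

sd(B) = a·sd(Y) (a > 0), so a = 22.5/15 = 1.5.
mean of B = a·mean of Y + b, so b = 78.5 − 1.5·31 = 32.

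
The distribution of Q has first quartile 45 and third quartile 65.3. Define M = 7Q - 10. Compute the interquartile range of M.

IQR(M) = 142.1

IQR of Q = Q3 − Q1 = 65.3 − 45 = 20.3.
Under M = aQ + b, IQR(M) = |a|·IQR(Q) = |7|·20.3 = 142.1 (shifts cancel; spread scales by |a|).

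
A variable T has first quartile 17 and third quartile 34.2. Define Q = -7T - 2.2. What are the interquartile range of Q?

IQR of T = Q3 − Q1 = 34.2 − 17 = 17.2.
Under Q = aT + b, IQR(Q) = |a|·IQR(T) = |-7|·17.2 = 120.4 (shifts cancel; spread scales by |a|).

IQR(Q) = 120.4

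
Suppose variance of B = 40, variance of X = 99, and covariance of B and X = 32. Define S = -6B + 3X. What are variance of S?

variance of S = a²·variance of B + b²·variance of X + 2ab·covariance of B and X with a = -6, b = 3.
= (-6)²·40 + 3²·99 + 2·(-6)·3·32
= 1440 + 891 + (-1152) = 1179.

variance of S = 1179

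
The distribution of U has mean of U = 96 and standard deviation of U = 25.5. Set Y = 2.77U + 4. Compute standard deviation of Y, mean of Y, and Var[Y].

standard deviation of Y = 70.635, mean of Y = 269.92, Var[Y] = 4989.303225

Y = 2.77U + 4 is linear with a = 2.77, b = 4.
standard deviation of Y = |a|·standard deviation of U = |2.77|·25.5 = 70.635.
mean of Y = a·mean of U + b = 2.77·96 + 4 = 269.92.
Var[U] = 25.5² = 650.25.
Var[Y] = a²·Var[U] = 2.77²·650.25 = 4989.303225 (the additive constant 4 does not affect variance).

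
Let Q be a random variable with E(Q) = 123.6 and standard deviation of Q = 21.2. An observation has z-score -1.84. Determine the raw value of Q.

Q = 84.592

Q = E(Q) + z·standard deviation of Q = 123.6 + (-1.84)·21.2 = 84.592.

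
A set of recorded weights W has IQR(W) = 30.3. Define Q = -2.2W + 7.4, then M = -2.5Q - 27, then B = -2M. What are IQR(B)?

IQR(Q) = |-2.2|·30.3 = 66.66.
IQR(M) = |-2.5|·66.66 = 166.65.
IQR(B) = |-2|·166.65 = 333.3.

IQR(B) = 333.3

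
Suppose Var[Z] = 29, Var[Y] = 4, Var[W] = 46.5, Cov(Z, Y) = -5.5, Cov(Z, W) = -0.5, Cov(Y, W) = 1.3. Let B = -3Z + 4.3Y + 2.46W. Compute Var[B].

Var[B] = 793.1422

Var[B] = a²·Var[Z] + b²·Var[Y] + c²·Var[W] + 2ab·Cov(Z, Y) + 2ac·Cov(Z, W) + 2bc·Cov(Y, W), with a = -3, b = 4.3, c = 2.46.
= 261 + 73.96 + 281.3994 + 141.9 + 7.38 + 27.5028
= 793.1422.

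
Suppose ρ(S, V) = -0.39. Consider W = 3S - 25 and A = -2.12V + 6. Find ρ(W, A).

ρ(W, A) = 0.39

Linear rescalings preserve |correlation|; the slopes 3 and -2.12 have opposite signs, so the correlation flips sign: ρ(W, A) = −ρ(S, V) = 0.39.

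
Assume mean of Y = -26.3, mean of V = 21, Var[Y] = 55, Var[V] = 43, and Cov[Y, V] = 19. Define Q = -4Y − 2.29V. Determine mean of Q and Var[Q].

mean of Q = (-4)·mean of Y + (-2.29)·mean of V = (-4)·(-26.3) + (-2.29)·21 = 57.11.
Var[Q] = a²·Var[Y] + b²·Var[V] + 2ab·Cov[Y, V] with a = -4, b = -2.29.
= (-4)²·55 + (-2.29)²·43 + 2·(-4)·(-2.29)·19
= 880 + 225.4963 + 348.08 = 1453.5763.

mean of Q = 57.11, Var[Q] = 1453.5763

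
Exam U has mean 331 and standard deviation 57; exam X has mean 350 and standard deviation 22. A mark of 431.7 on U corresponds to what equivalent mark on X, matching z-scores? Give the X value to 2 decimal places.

X = 388.87

z = (431.7 − 331)/57 ≈ 1.7667.
X = 350 + z·22 = 350 + (431.7 − 331)·22/57 ≈ 388.87.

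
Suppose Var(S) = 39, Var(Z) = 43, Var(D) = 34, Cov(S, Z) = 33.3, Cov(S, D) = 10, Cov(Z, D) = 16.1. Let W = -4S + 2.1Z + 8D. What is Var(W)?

Var(W) = 2331.15

Var(W) = a²·Var(S) + b²·Var(Z) + c²·Var(D) + 2ab·Cov(S, Z) + 2ac·Cov(S, D) + 2bc·Cov(Z, D), with a = -4, b = 2.1, c = 8.
= 624 + 189.63 + 2176 + (-559.44) + (-640) + 540.96
= 2331.15.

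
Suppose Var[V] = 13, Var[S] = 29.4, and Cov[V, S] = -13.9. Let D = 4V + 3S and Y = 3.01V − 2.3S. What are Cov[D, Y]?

Cov[D, Y] = -43.977

By bilinearity, Cov[D, Y] = ac·Var[V] + bd·Var[S] + (ad+bc)·Cov[V, S], with a=4, b=3, c=3.01, d=-2.3.
ac·Var[V] = 4·3.01·13 = 156.52
bd·Var[S] = 3·(-2.3)·29.4 = -202.86
(ad+bc)·Cov[V, S] = (-0.17)·(-13.9) = 2.363
Cov[D, Y] = 156.52 + (-202.86) + 2.363 = -43.977.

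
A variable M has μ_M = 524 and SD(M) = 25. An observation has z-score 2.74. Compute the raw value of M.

M = 592.5

M = μ_M + z·SD(M) = 524 + 2.74·25 = 592.5.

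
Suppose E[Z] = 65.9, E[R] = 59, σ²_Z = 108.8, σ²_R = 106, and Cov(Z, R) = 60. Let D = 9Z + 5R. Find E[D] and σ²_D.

E[D] = 888.1, σ²_D = 16862.8

E[D] = 9·E[Z] + 5·E[R] = 9·65.9 + 5·59 = 888.1.
σ²_D = a²·σ²_Z + b²·σ²_R + 2ab·Cov(Z, R) with a = 9, b = 5.
= 9²·108.8 + 5²·106 + 2·9·5·60
= 8812.8 + 2650 + 5400 = 16862.8.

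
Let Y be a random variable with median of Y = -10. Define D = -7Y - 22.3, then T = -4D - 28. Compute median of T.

median of T = -218.8

median of D = (-7)·(-10) + (-22.3) = 47.7.
median of T = (-4)·47.7 + (-28) = -218.8.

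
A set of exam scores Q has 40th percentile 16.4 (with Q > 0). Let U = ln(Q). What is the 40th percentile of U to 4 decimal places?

ln(Q) is increasing, so P_{40}(U) = g(P_{40}(Q)) ≈ 2.7973.

40th percentile of U = 2.7973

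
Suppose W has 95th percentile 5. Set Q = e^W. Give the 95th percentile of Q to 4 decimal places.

95th percentile of Q = 148.4132

e^W is increasing, so P_{95}(Q) = g(P_{95}(W)) ≈ 148.4132.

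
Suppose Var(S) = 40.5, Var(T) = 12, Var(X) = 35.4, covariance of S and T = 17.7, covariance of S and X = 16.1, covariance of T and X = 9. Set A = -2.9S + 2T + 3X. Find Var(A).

Var(A) = a²·Var(S) + b²·Var(T) + c²·Var(X) + 2ab·covariance of S and T + 2ac·covariance of S and X + 2bc·covariance of T and X, with a = -2.9, b = 2, c = 3.
= 340.605 + 48 + 318.6 + (-205.32) + (-280.14) + 108
= 329.745.

Var(A) = 329.745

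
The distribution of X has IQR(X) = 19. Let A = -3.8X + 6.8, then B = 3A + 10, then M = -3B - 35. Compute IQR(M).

IQR(A) = |-3.8|·19 = 72.2.
IQR(B) = |3|·72.2 = 216.6.
IQR(M) = |-3|·216.6 = 649.8.

IQR(M) = 649.8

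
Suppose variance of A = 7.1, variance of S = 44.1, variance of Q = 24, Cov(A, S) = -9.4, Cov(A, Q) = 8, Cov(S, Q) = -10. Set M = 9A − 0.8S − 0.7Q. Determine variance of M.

variance of M = a²·variance of A + b²·variance of S + c²·variance of Q + 2ab·Cov(A, S) + 2ac·Cov(A, Q) + 2bc·Cov(S, Q), with a = 9, b = -0.8, c = -0.7.
= 575.1 + 28.224 + 11.76 + 135.36 + (-100.8) + (-11.2)
= 638.444.

variance of M = 638.444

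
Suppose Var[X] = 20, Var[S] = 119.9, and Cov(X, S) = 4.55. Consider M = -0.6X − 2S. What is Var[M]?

Var[M] = 497.72

Var[M] = a²·Var[X] + b²·Var[S] + 2ab·Cov(X, S) with a = -0.6, b = -2.
= (-0.6)²·20 + (-2)²·119.9 + 2·(-0.6)·(-2)·4.55
= 7.2 + 479.6 + 10.92 = 497.72.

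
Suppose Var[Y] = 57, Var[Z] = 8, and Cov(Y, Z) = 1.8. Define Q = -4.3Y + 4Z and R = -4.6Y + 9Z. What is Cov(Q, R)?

By bilinearity, Cov(Q, R) = ac·Var[Y] + bd·Var[Z] + (ad+bc)·Cov(Y, Z), with a=-4.3, b=4, c=-4.6, d=9.
ac·Var[Y] = (-4.3)·(-4.6)·57 = 1127.46
bd·Var[Z] = 4·9·8 = 288
(ad+bc)·Cov(Y, Z) = (-57.1)·1.8 = -102.78
Cov(Q, R) = 1127.46 + 288 + (-102.78) = 1312.68.

Cov(Q, R) = 1312.68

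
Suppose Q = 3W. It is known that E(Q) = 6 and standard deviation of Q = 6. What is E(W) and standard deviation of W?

From Q = 3W: E(Q) = a·E(W) + b, so E(W) = (E(Q) − b)/a = (6 − 0)/3 = 2.
standard deviation of Q = |a|·standard deviation of W, so standard deviation of W = 6/|3| = 2.

E(W) = 2, standard deviation of W = 2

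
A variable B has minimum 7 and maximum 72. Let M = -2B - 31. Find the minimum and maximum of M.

min(M) = -175, max(M) = -45

a = -2 < 0, so order reverses: min(M) = a·max(B)+b = (-2)·72 + (-31) = -175; max(M) = a·min(B)+b = (-2)·7 + (-31) = -45.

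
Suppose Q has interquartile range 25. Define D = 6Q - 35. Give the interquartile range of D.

Under D = aQ + b, IQR(D) = |a|·IQR(Q) = |6|·25 = 150 (shifts cancel; spread scales by |a|).

IQR(D) = 150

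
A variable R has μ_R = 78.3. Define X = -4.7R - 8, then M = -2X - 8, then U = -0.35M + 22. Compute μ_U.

μ_X = (-4.7)·78.3 + (-8) = -376.01.
μ_M = (-2)·(-376.01) + (-8) = 744.02.
μ_U = (-0.35)·744.02 + 22 = -238.407.

μ_U = -238.407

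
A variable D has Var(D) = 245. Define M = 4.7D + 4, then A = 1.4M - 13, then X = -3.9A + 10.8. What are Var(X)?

Var(M) = 4.7²·245 = 5412.05.
Var(A) = 1.4²·5412.05 = 10607.618.
Var(X) = (-3.9)²·10607.618 = 161341.86978.

Var(X) = 161341.86978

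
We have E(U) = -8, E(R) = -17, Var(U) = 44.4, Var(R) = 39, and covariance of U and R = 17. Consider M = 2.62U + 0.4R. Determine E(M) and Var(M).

E(M) = 2.62·E(U) + 0.4·E(R) = 2.62·(-8) + 0.4·(-17) = -27.76.
Var(M) = a²·Var(U) + b²·Var(R) + 2ab·covariance of U and R with a = 2.62, b = 0.4.
= 2.62²·44.4 + 0.4²·39 + 2·2.62·0.4·17
= 304.77936 + 6.24 + 35.632 = 346.65136.

E(M) = -27.76, Var(M) = 346.65136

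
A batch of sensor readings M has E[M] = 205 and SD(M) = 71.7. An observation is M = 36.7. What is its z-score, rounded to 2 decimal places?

z = (M − E[M]) / SD(M) = (36.7 − 205) / 71.7 ≈ -2.35.

z = -2.35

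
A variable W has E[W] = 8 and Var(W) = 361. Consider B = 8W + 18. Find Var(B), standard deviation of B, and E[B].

B = 8W + 18 is linear with a = 8, b = 18.
Var(B) = a²·Var(W) = 8²·361 = 23104 (the additive constant 18 does not affect variance).
standard deviation of W = √361 = 19.
standard deviation of B = |a|·standard deviation of W = |8|·19 = 152.
E[B] = a·E[W] + b = 8·8 + 18 = 82.

Var(B) = 23104, standard deviation of B = 152, E[B] = 82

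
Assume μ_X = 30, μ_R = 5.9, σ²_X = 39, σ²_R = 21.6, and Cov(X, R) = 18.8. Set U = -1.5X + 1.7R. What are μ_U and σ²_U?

μ_U = (-1.5)·μ_X + 1.7·μ_R = (-1.5)·30 + 1.7·5.9 = -34.97.
σ²_U = a²·σ²_X + b²·σ²_R + 2ab·Cov(X, R) with a = -1.5, b = 1.7.
= (-1.5)²·39 + 1.7²·21.6 + 2·(-1.5)·1.7·18.8
= 87.75 + 62.424 + (-95.88) = 54.294.

μ_U = -34.97, σ²_U = 54.294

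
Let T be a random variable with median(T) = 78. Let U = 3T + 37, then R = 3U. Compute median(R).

median(U) = 3·78 + 37 = 271.
median(R) = 3·271 = 813.

median(R) = 813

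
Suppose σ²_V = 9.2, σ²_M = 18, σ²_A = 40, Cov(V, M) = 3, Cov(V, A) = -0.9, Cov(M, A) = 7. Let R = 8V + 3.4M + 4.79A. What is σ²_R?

σ²_R = a²·σ²_V + b²·σ²_M + c²·σ²_A + 2ab·Cov(V, M) + 2ac·Cov(V, A) + 2bc·Cov(M, A), with a = 8, b = 3.4, c = 4.79.
= 588.8 + 208.08 + 917.764 + 163.2 + (-68.976) + 228.004
= 2036.872.

σ²_R = 2036.872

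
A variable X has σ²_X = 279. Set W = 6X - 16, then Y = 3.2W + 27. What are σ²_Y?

σ²_W = 6²·279 = 10044.
σ²_Y = 3.2²·10044 = 102850.56.

σ²_Y = 102850.56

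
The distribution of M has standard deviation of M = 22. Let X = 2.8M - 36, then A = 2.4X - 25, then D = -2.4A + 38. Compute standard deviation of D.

standard deviation of X = |2.8|·22 = 61.6.
standard deviation of A = |2.4|·61.6 = 147.84.
standard deviation of D = |-2.4|·147.84 = 354.816.

standard deviation of D = 354.816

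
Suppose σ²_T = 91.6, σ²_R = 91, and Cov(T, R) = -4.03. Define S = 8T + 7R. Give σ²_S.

σ²_S = a²·σ²_T + b²·σ²_R + 2ab·Cov(T, R) with a = 8, b = 7.
= 8²·91.6 + 7²·91 + 2·8·7·(-4.03)
= 5862.4 + 4459 + (-451.36) = 9870.04.

σ²_S = 9870.04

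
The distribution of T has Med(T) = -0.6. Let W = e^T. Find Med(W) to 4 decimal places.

Med(W) = 0.5488

e^T is monotone on this domain, so Med(W) = exp(-0.6) ≈ 0.5488.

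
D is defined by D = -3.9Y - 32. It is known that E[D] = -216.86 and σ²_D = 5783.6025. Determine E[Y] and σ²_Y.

From D = -3.9Y - 32: E[D] = a·E[Y] + b, so E[Y] = (E[D] − b)/a = (-216.86 − (-32))/(-3.9) = 47.4.
σ²_D = a²·σ²_Y, so σ²_Y = 5783.6025/(-3.9)² = 380.25.

E[Y] = 47.4, σ²_Y = 380.25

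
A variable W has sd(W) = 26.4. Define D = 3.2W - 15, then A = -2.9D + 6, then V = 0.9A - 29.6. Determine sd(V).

sd(V) = 220.4928

sd(D) = |3.2|·26.4 = 84.48.
sd(A) = |-2.9|·84.48 = 244.992.
sd(V) = |0.9|·244.992 = 220.4928.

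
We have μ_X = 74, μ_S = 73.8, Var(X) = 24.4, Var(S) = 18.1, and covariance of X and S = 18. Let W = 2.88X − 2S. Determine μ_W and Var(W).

μ_W = 65.52, Var(W) = 67.42336

μ_W = 2.88·μ_X + (-2)·μ_S = 2.88·74 + (-2)·73.8 = 65.52.
Var(W) = a²·Var(X) + b²·Var(S) + 2ab·covariance of X and S with a = 2.88, b = -2.
= 2.88²·24.4 + (-2)²·18.1 + 2·2.88·(-2)·18
= 202.38336 + 72.4 + (-207.36) = 67.42336.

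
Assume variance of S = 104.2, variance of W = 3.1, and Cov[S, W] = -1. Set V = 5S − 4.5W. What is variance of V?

variance of V = a²·variance of S + b²·variance of W + 2ab·Cov[S, W] with a = 5, b = -4.5.
= 5²·104.2 + (-4.5)²·3.1 + 2·5·(-4.5)·(-1)
= 2605 + 62.775 + 45 = 2712.775.

variance of V = 2712.775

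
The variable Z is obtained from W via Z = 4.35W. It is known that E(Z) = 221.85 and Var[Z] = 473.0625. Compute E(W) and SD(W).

From Z = 4.35W: E(Z) = a·E(W) + b, so E(W) = (E(Z) − b)/a = (221.85 − 0)/4.35 = 51.
SD(Z) = √473.0625 = 21.75.
SD(Z) = |a|·SD(W), so SD(W) = 21.75/|4.35| = 5.

E(W) = 51, SD(W) = 5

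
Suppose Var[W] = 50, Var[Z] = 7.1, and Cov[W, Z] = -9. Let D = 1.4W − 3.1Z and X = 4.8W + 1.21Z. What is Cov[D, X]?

By bilinearity, Cov[D, X] = ac·Var[W] + bd·Var[Z] + (ad+bc)·Cov[W, Z], with a=1.4, b=-3.1, c=4.8, d=1.21.
ac·Var[W] = 1.4·4.8·50 = 336
bd·Var[Z] = (-3.1)·1.21·7.1 = -26.6321
(ad+bc)·Cov[W, Z] = (-13.186)·(-9) = 118.674
Cov[D, X] = 336 + (-26.6321) + 118.674 = 428.0419.

Cov[D, X] = 428.0419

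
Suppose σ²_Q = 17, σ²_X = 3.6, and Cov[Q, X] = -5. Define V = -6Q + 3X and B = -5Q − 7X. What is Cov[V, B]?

By bilinearity, Cov[V, B] = ac·σ²_Q + bd·σ²_X + (ad+bc)·Cov[Q, X], with a=-6, b=3, c=-5, d=-7.
ac·σ²_Q = (-6)·(-5)·17 = 510
bd·σ²_X = 3·(-7)·3.6 = -75.6
(ad+bc)·Cov[Q, X] = (27)·(-5) = -135
Cov[V, B] = 510 + (-75.6) + (-135) = 299.4.

Cov[V, B] = 299.4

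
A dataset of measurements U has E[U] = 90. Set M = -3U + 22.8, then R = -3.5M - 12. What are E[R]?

E[M] = (-3)·90 + 22.8 = -247.2.
E[R] = (-3.5)·(-247.2) + (-12) = 853.2.

E[R] = 853.2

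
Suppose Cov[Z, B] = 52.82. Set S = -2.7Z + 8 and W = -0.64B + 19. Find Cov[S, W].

Cov[S, W] = a·c·Cov[Z, B] = (-2.7)·(-0.64)·52.82 = 91.27296. Additive constants drop out.

Cov[S, W] = 91.27296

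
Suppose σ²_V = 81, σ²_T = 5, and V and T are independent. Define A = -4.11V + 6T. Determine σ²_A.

σ²_A = a²·σ²_V + b²·σ²_T + 2ab·Cov[V, T] with a = -4.11, b = 6.
Independence gives Cov[V, T] = 0.
= (-4.11)²·81 + 6²·5 + 2·(-4.11)·6·0
= 1368.2601 + 180 + 0 = 1548.2601.

σ²_A = 1548.2601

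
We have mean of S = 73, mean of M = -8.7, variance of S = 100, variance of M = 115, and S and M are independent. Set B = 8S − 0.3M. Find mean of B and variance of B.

mean of B = 8·mean of S + (-0.3)·mean of M = 8·73 + (-0.3)·(-8.7) = 586.61.
variance of B = a²·variance of S + b²·variance of M + 2ab·Cov[S, M] with a = 8, b = -0.3.
Independence gives Cov[S, M] = 0.
= 8²·100 + (-0.3)²·115 + 2·8·(-0.3)·0
= 6400 + 10.35 + 0 = 6410.35.

mean of B = 586.61, variance of B = 6410.35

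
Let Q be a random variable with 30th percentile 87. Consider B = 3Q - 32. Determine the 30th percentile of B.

Since a = 3 > 0 the transformation is increasing, so the 30th percentile of B = a·(P_{30} of Q) + b = 3·87 + (-32) = 229.

30th percentile of B = 229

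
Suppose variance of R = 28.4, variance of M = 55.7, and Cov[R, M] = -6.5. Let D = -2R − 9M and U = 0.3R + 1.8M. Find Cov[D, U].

Cov[D, U] = -878.43

By bilinearity, Cov[D, U] = ac·variance of R + bd·variance of M + (ad+bc)·Cov[R, M], with a=-2, b=-9, c=0.3, d=1.8.
ac·variance of R = (-2)·0.3·28.4 = -17.04
bd·variance of M = (-9)·1.8·55.7 = -902.34
(ad+bc)·Cov[R, M] = (-6.3)·(-6.5) = 40.95
Cov[D, U] = -17.04 + (-902.34) + 40.95 = -878.43.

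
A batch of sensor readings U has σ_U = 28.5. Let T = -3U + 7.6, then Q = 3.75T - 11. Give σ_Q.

σ_T = |-3|·28.5 = 85.5.
σ_Q = |3.75|·85.5 = 320.625.

σ_Q = 320.625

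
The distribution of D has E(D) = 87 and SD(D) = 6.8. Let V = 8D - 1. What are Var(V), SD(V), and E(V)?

Var(V) = 2959.36, SD(V) = 54.4, E(V) = 695

V = 8D - 1 is linear with a = 8, b = -1.
Var(D) = 6.8² = 46.24.
Var(V) = a²·Var(D) = 8²·46.24 = 2959.36 (the additive constant -1 does not affect variance).
SD(V) = |a|·SD(D) = |8|·6.8 = 54.4.
E(V) = a·E(D) + b = 8·87 + (-1) = 695.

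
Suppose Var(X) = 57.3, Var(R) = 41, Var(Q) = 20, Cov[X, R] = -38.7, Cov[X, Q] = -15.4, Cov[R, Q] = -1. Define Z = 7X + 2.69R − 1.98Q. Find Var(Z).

Var(Z) = 2162.8865

Var(Z) = a²·Var(X) + b²·Var(R) + c²·Var(Q) + 2ab·Cov[X, R] + 2ac·Cov[X, Q] + 2bc·Cov[R, Q], with a = 7, b = 2.69, c = -1.98.
= 2807.7 + 296.6801 + 78.408 + (-1457.442) + 426.888 + 10.6524
= 2162.8865.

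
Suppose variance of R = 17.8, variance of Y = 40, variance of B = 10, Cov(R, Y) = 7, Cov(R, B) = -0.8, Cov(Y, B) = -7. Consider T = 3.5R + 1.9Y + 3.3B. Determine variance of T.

variance of T = a²·variance of R + b²·variance of Y + c²·variance of B + 2ab·Cov(R, Y) + 2ac·Cov(R, B) + 2bc·Cov(Y, B), with a = 3.5, b = 1.9, c = 3.3.
= 218.05 + 144.4 + 108.9 + 93.1 + (-18.48) + (-87.78)
= 458.19.

variance of T = 458.19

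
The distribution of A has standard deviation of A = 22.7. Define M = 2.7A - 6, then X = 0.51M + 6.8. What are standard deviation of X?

standard deviation of M = |2.7|·22.7 = 61.29.
standard deviation of X = |0.51|·61.29 = 31.2579.

standard deviation of X = 31.2579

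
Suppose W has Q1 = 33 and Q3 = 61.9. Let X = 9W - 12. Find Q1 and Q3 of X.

a = 9 > 0: Q1(X) = a·Q1(W)+b = 285, Q3(X) = a·Q3(W)+b = 545.1.

Q1(X) = 285, Q3(X) = 545.1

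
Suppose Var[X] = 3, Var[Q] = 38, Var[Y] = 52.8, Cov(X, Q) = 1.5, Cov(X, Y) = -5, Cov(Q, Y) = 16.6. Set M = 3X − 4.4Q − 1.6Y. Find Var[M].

Var[M] = 1139.976

Var[M] = a²·Var[X] + b²·Var[Q] + c²·Var[Y] + 2ab·Cov(X, Q) + 2ac·Cov(X, Y) + 2bc·Cov(Q, Y), with a = 3, b = -4.4, c = -1.6.
= 27 + 735.68 + 135.168 + (-39.6) + 48 + 233.728
= 1139.976.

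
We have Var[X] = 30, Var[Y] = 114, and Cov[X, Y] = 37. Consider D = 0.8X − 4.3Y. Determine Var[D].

Var[D] = 1872.5

Var[D] = a²·Var[X] + b²·Var[Y] + 2ab·Cov[X, Y] with a = 0.8, b = -4.3.
= 0.8²·30 + (-4.3)²·114 + 2·0.8·(-4.3)·37
= 19.2 + 2107.86 + (-254.56) = 1872.5.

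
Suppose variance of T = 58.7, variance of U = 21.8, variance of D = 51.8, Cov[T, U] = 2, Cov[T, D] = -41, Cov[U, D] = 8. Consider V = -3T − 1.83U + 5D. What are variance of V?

variance of V = 3001.86602

variance of V = a²·variance of T + b²·variance of U + c²·variance of D + 2ab·Cov[T, U] + 2ac·Cov[T, D] + 2bc·Cov[U, D], with a = -3, b = -1.83, c = 5.
= 528.3 + 73.00602 + 1295 + 21.96 + 1230 + (-146.4)
= 3001.86602.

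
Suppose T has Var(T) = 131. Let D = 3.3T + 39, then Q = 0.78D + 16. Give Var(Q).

Var(D) = 3.3²·131 = 1426.59.
Var(Q) = 0.78²·1426.59 = 867.937356.

Var(Q) = 867.937356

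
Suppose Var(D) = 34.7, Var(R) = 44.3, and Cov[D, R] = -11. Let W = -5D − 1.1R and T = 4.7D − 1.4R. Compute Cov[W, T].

By bilinearity, Cov[W, T] = ac·Var(D) + bd·Var(R) + (ad+bc)·Cov[D, R], with a=-5, b=-1.1, c=4.7, d=-1.4.
ac·Var(D) = (-5)·4.7·34.7 = -815.45
bd·Var(R) = (-1.1)·(-1.4)·44.3 = 68.222
(ad+bc)·Cov[D, R] = (1.83)·(-11) = -20.13
Cov[W, T] = -815.45 + 68.222 + (-20.13) = -767.358.

Cov[W, T] = -767.358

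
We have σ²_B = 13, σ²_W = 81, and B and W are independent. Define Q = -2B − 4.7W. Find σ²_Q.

σ²_Q = 1841.29

σ²_Q = a²·σ²_B + b²·σ²_W + 2ab·Cov[B, W] with a = -2, b = -4.7.
Independence gives Cov[B, W] = 0.
= (-2)²·13 + (-4.7)²·81 + 2·(-2)·(-4.7)·0
= 52 + 1789.29 + 0 = 1841.29.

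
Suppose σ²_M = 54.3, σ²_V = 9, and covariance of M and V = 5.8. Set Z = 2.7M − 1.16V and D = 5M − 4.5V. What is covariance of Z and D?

covariance of Z and D = 675.92

By bilinearity, covariance of Z and D = ac·σ²_M + bd·σ²_V + (ad+bc)·covariance of M and V, with a=2.7, b=-1.16, c=5, d=-4.5.
ac·σ²_M = 2.7·5·54.3 = 733.05
bd·σ²_V = (-1.16)·(-4.5)·9 = 46.98
(ad+bc)·covariance of M and V = (-17.95)·5.8 = -104.11
covariance of Z and D = 733.05 + 46.98 + (-104.11) = 675.92.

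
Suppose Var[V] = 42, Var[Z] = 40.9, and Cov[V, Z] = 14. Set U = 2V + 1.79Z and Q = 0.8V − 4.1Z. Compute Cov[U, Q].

By bilinearity, Cov[U, Q] = ac·Var[V] + bd·Var[Z] + (ad+bc)·Cov[V, Z], with a=2, b=1.79, c=0.8, d=-4.1.
ac·Var[V] = 2·0.8·42 = 67.2
bd·Var[Z] = 1.79·(-4.1)·40.9 = -300.1651
(ad+bc)·Cov[V, Z] = (-6.768)·14 = -94.752
Cov[U, Q] = 67.2 + (-300.1651) + (-94.752) = -327.7171.

Cov[U, Q] = -327.7171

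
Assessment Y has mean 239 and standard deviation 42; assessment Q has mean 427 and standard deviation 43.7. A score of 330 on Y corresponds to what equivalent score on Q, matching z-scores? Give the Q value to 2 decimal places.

Q = 521.68

z = (330 − 239)/42 ≈ 2.1667.
Q = 427 + z·43.7 = 427 + (330 − 239)·43.7/42 ≈ 521.68.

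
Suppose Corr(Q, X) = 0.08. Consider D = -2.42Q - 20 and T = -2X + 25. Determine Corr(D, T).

Linear rescalings preserve correlation up to sign; here the slopes -2.42 and -2 have the same sign, so Corr(D, T) = Corr(Q, X) = 0.08.

Corr(D, T) = 0.08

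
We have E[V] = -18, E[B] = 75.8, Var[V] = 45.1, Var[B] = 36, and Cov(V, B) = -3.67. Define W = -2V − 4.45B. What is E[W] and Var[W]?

E[W] = (-2)·E[V] + (-4.45)·E[B] = (-2)·(-18) + (-4.45)·75.8 = -301.31.
Var[W] = a²·Var[V] + b²·Var[B] + 2ab·Cov(V, B) with a = -2, b = -4.45.
= (-2)²·45.1 + (-4.45)²·36 + 2·(-2)·(-4.45)·(-3.67)
= 180.4 + 712.89 + (-65.326) = 827.964.

E[W] = -301.31, Var[W] = 827.964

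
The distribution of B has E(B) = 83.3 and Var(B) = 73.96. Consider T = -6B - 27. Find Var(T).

Var(T) = 2662.56

T = -6B - 27 is linear with a = -6, b = -27.
Var(T) = a²·Var(B) = (-6)²·73.96 = 2662.56 (the additive constant -27 does not affect variance).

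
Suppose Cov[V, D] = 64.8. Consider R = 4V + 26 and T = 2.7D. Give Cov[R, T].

Cov[R, T] = a·c·Cov[V, D] = 4·2.7·64.8 = 699.84. Additive constants drop out.

Cov[R, T] = 699.84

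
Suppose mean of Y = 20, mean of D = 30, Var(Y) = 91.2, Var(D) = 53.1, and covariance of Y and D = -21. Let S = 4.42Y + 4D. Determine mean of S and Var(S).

mean of S = 4.42·mean of Y + 4·mean of D = 4.42·20 + 4·30 = 208.4.
Var(S) = a²·Var(Y) + b²·Var(D) + 2ab·covariance of Y and D with a = 4.42, b = 4.
= 4.42²·91.2 + 4²·53.1 + 2·4.42·4·(-21)
= 1781.71968 + 849.6 + (-742.56) = 1888.75968.

mean of S = 208.4, Var(S) = 1888.75968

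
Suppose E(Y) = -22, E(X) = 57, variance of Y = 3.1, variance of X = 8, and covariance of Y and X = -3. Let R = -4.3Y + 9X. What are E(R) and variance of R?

E(R) = (-4.3)·E(Y) + 9·E(X) = (-4.3)·(-22) + 9·57 = 607.6.
variance of R = a²·variance of Y + b²·variance of X + 2ab·covariance of Y and X with a = -4.3, b = 9.
= (-4.3)²·3.1 + 9²·8 + 2·(-4.3)·9·(-3)
= 57.319 + 648 + 232.2 = 937.519.

E(R) = 607.6, variance of R = 937.519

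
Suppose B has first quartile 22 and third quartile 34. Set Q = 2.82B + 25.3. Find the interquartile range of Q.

IQR of B = Q3 − Q1 = 34 − 22 = 12.
Under Q = aB + b, IQR(Q) = |a|·IQR(B) = |2.82|·12 = 33.84 (shifts cancel; spread scales by |a|).

IQR(Q) = 33.84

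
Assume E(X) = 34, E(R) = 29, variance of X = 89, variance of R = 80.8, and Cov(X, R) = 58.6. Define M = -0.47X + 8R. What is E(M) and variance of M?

E(M) = 216.02, variance of M = 4750.1881

E(M) = (-0.47)·E(X) + 8·E(R) = (-0.47)·34 + 8·29 = 216.02.
variance of M = a²·variance of X + b²·variance of R + 2ab·Cov(X, R) with a = -0.47, b = 8.
= (-0.47)²·89 + 8²·80.8 + 2·(-0.47)·8·58.6
= 19.6601 + 5171.2 + (-440.672) = 4750.1881.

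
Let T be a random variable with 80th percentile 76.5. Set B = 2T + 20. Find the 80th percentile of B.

80th percentile of B = 173

Since a = 2 > 0 the transformation is increasing, so the 80th percentile of B = a·(P_{80} of T) + b = 2·76.5 + 20 = 173.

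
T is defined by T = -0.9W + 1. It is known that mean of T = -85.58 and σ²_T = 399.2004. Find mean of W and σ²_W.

mean of W = 96.2, σ²_W = 492.84

From T = -0.9W + 1: mean of T = a·mean of W + b, so mean of W = (mean of T − b)/a = (-85.58 − 1)/(-0.9) = 96.2.
σ²_T = a²·σ²_W, so σ²_W = 399.2004/(-0.9)² = 492.84.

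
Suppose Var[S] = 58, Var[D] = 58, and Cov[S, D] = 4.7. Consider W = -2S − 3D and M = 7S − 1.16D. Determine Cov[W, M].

By bilinearity, Cov[W, M] = ac·Var[S] + bd·Var[D] + (ad+bc)·Cov[S, D], with a=-2, b=-3, c=7, d=-1.16.
ac·Var[S] = (-2)·7·58 = -812
bd·Var[D] = (-3)·(-1.16)·58 = 201.84
(ad+bc)·Cov[S, D] = (-18.68)·4.7 = -87.796
Cov[W, M] = -812 + 201.84 + (-87.796) = -697.956.

Cov[W, M] = -697.956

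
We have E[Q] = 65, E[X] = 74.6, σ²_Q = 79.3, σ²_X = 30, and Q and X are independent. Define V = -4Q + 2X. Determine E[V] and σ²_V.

E[V] = (-4)·E[Q] + 2·E[X] = (-4)·65 + 2·74.6 = -110.8.
σ²_V = a²·σ²_Q + b²·σ²_X + 2ab·Cov[Q, X] with a = -4, b = 2.
Independence gives Cov[Q, X] = 0.
= (-4)²·79.3 + 2²·30 + 2·(-4)·2·0
= 1268.8 + 120 + 0 = 1388.8.

E[V] = -110.8, σ²_V = 1388.8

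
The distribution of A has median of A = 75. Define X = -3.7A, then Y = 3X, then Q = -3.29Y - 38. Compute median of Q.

median of Q = 2700.925

median of X = (-3.7)·75 = -277.5.
median of Y = 3·(-277.5) = -832.5.
median of Q = (-3.29)·(-832.5) + (-38) = 2700.925.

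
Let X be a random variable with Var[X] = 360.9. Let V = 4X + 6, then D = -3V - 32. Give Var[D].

Var[V] = 4²·360.9 = 5774.4.
Var[D] = (-3)²·5774.4 = 51969.6.

Var[D] = 51969.6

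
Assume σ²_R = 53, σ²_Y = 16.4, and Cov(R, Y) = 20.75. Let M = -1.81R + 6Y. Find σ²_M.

σ²_M = a²·σ²_R + b²·σ²_Y + 2ab·Cov(R, Y) with a = -1.81, b = 6.
= (-1.81)²·53 + 6²·16.4 + 2·(-1.81)·6·20.75
= 173.6333 + 590.4 + (-450.69) = 313.3433.

σ²_M = 313.3433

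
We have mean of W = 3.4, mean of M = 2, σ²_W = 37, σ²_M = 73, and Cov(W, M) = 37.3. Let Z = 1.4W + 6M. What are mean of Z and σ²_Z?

mean of Z = 16.76, σ²_Z = 3327.16

mean of Z = 1.4·mean of W + 6·mean of M = 1.4·3.4 + 6·2 = 16.76.
σ²_Z = a²·σ²_W + b²·σ²_M + 2ab·Cov(W, M) with a = 1.4, b = 6.
= 1.4²·37 + 6²·73 + 2·1.4·6·37.3
= 72.52 + 2628 + 626.64 = 3327.16.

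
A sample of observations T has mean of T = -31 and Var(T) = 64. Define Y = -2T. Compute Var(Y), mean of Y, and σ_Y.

Var(Y) = 256, mean of Y = 62, σ_Y = 16

Y = -2T is linear with a = -2, b = 0.
Var(Y) = a²·Var(T) = (-2)²·64 = 256.
mean of Y = a·mean of T + b = (-2)·(-31) = 62.
σ_T = √64 = 8.
σ_Y = |a|·σ_T = |-2|·8 = 16.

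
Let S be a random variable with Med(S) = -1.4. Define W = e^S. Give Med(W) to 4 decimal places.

e^S is monotone on this domain, so Med(W) = exp(-1.4) ≈ 0.2466.

Med(W) = 0.2466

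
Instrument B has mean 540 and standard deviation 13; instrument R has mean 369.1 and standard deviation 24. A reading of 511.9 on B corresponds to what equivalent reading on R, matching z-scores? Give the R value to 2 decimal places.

z = (511.9 − 540)/13 ≈ -2.1615.
R = 369.1 + z·24 = 369.1 + (511.9 − 540)·24/13 ≈ 317.22.

R = 317.22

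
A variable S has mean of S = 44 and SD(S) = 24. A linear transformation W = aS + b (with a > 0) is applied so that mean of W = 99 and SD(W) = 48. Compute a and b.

SD(W) = a·SD(S) (a > 0), so a = 48/24 = 2.
mean of W = a·mean of S + b, so b = 99 − 2·44 = 11.

a = 2, b = 11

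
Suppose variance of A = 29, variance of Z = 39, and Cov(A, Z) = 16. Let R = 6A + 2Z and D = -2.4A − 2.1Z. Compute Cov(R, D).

By bilinearity, Cov(R, D) = ac·variance of A + bd·variance of Z + (ad+bc)·Cov(A, Z), with a=6, b=2, c=-2.4, d=-2.1.
ac·variance of A = 6·(-2.4)·29 = -417.6
bd·variance of Z = 2·(-2.1)·39 = -163.8
(ad+bc)·Cov(A, Z) = (-17.4)·16 = -278.4
Cov(R, D) = -417.6 + (-163.8) + (-278.4) = -859.8.

Cov(R, D) = -859.8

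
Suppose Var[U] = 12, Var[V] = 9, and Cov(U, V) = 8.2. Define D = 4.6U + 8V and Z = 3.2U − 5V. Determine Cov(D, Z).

By bilinearity, Cov(D, Z) = ac·Var[U] + bd·Var[V] + (ad+bc)·Cov(U, V), with a=4.6, b=8, c=3.2, d=-5.
ac·Var[U] = 4.6·3.2·12 = 176.64
bd·Var[V] = 8·(-5)·9 = -360
(ad+bc)·Cov(U, V) = (2.6)·8.2 = 21.32
Cov(D, Z) = 176.64 + (-360) + 21.32 = -162.04.

Cov(D, Z) = -162.04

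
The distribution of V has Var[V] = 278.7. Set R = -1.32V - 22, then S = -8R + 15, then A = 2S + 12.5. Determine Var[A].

Var[A] = 124315.36128

Var[R] = (-1.32)²·278.7 = 485.60688.
Var[S] = (-8)²·485.60688 = 31078.84032.
Var[A] = 2²·31078.84032 = 124315.36128.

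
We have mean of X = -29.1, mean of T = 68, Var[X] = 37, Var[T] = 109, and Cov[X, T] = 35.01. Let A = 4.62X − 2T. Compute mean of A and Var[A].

mean of A = -270.442, Var[A] = 578.758

mean of A = 4.62·mean of X + (-2)·mean of T = 4.62·(-29.1) + (-2)·68 = -270.442.
Var[A] = a²·Var[X] + b²·Var[T] + 2ab·Cov[X, T] with a = 4.62, b = -2.
= 4.62²·37 + (-2)²·109 + 2·4.62·(-2)·35.01
= 789.7428 + 436 + (-646.9848) = 578.758.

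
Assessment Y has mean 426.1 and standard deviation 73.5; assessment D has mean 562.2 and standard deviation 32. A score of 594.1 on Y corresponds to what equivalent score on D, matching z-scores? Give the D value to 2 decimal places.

D = 635.34

z = (594.1 − 426.1)/73.5 ≈ 2.2857.
D = 562.2 + z·32 = 562.2 + (594.1 − 426.1)·32/73.5 ≈ 635.34.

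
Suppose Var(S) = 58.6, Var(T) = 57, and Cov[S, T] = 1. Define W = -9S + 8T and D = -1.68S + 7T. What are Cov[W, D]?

By bilinearity, Cov[W, D] = ac·Var(S) + bd·Var(T) + (ad+bc)·Cov[S, T], with a=-9, b=8, c=-1.68, d=7.
ac·Var(S) = (-9)·(-1.68)·58.6 = 886.032
bd·Var(T) = 8·7·57 = 3192
(ad+bc)·Cov[S, T] = (-76.44)·1 = -76.44
Cov[W, D] = 886.032 + 3192 + (-76.44) = 4001.592.

Cov[W, D] = 4001.592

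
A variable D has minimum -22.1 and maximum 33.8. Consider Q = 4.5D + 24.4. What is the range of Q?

Range(Q) = 251.55

Range of D = 33.8 − (-22.1) = 55.9.
Range(Q) = |a|·Range(D) = |4.5|·55.9 = 251.55.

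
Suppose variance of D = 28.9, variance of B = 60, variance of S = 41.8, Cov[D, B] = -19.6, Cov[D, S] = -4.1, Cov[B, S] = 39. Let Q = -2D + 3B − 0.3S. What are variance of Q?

variance of Q = 819.442

variance of Q = a²·variance of D + b²·variance of B + c²·variance of S + 2ab·Cov[D, B] + 2ac·Cov[D, S] + 2bc·Cov[B, S], with a = -2, b = 3, c = -0.3.
= 115.6 + 540 + 3.762 + 235.2 + (-4.92) + (-70.2)
= 819.442.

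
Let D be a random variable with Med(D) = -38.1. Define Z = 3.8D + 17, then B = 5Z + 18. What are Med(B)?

Med(B) = -620.9

Med(Z) = 3.8·(-38.1) + 17 = -127.78.
Med(B) = 5·(-127.78) + 18 = -620.9.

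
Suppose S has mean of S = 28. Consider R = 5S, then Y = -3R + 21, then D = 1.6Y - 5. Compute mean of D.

mean of D = -643.4

mean of R = 5·28 = 140.
mean of Y = (-3)·140 + 21 = -399.
mean of D = 1.6·(-399) + (-5) = -643.4.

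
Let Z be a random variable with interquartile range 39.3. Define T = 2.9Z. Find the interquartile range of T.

Under T = aZ + b, IQR(T) = |a|·IQR(Z) = |2.9|·39.3 = 113.97 (shifts cancel; spread scales by |a|).

IQR(T) = 113.97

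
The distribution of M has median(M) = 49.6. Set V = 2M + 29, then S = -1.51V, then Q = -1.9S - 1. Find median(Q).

median(V) = 2·49.6 + 29 = 128.2.
median(S) = (-1.51)·128.2 = -193.582.
median(Q) = (-1.9)·(-193.582) + (-1) = 366.8058.

median(Q) = 366.8058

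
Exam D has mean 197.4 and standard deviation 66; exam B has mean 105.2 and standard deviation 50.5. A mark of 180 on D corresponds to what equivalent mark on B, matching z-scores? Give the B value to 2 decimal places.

z = (180 − 197.4)/66 ≈ -0.2636.
B = 105.2 + z·50.5 = 105.2 + (180 − 197.4)·50.5/66 ≈ 91.89.

B = 91.89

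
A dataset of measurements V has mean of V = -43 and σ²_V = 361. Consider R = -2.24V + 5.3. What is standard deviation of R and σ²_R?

standard deviation of R = 42.56, σ²_R = 1811.3536

R = -2.24V + 5.3 is linear with a = -2.24, b = 5.3.
standard deviation of V = √361 = 19.
standard deviation of R = |a|·standard deviation of V = |-2.24|·19 = 42.56.
σ²_R = a²·σ²_V = (-2.24)²·361 = 1811.3536 (the additive constant 5.3 does not affect variance).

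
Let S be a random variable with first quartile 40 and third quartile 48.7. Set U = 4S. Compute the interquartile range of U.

IQR(U) = 34.8

IQR of S = Q3 − Q1 = 48.7 − 40 = 8.7.
Under U = aS + b, IQR(U) = |a|·IQR(S) = |4|·8.7 = 34.8 (shifts cancel; spread scales by |a|).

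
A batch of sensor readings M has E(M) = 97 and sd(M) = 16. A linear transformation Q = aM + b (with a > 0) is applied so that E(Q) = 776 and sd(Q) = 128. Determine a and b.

sd(Q) = a·sd(M) (a > 0), so a = 128/16 = 8.
E(Q) = a·E(M) + b, so b = 776 − 8·97 = 0.

a = 8, b = 0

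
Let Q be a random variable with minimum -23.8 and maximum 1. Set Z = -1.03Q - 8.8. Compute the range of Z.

Range(Z) = 25.544

Range of Q = 1 − (-23.8) = 24.8.
Range(Z) = |a|·Range(Q) = |-1.03|·24.8 = 25.544.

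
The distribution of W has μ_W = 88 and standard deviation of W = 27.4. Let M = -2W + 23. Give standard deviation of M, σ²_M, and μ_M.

M = -2W + 23 is linear with a = -2, b = 23.
standard deviation of M = |a|·standard deviation of W = |-2|·27.4 = 54.8.
σ²_W = 27.4² = 750.76.
σ²_M = a²·σ²_W = (-2)²·750.76 = 3003.04 (the additive constant 23 does not affect variance).
μ_M = a·μ_W + b = (-2)·88 + 23 = -153.

standard deviation of M = 54.8, σ²_M = 3003.04, μ_M = -153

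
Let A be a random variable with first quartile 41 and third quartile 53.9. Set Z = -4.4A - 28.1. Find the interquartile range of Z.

IQR(Z) = 56.76

IQR of A = Q3 − Q1 = 53.9 − 41 = 12.9.
Under Z = aA + b, IQR(Z) = |a|·IQR(A) = |-4.4|·12.9 = 56.76 (shifts cancel; spread scales by |a|).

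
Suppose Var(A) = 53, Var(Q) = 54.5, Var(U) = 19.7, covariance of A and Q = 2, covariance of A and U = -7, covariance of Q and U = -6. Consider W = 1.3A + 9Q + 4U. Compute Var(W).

Var(W) = 4361.27

Var(W) = a²·Var(A) + b²·Var(Q) + c²·Var(U) + 2ab·covariance of A and Q + 2ac·covariance of A and U + 2bc·covariance of Q and U, with a = 1.3, b = 9, c = 4.
= 89.57 + 4414.5 + 315.2 + 46.8 + (-72.8) + (-432)
= 4361.27.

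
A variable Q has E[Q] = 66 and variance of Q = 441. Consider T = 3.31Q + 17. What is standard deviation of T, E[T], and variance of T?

T = 3.31Q + 17 is linear with a = 3.31, b = 17.
standard deviation of Q = √441 = 21.
standard deviation of T = |a|·standard deviation of Q = |3.31|·21 = 69.51.
E[T] = a·E[Q] + b = 3.31·66 + 17 = 235.46.
variance of T = a²·variance of Q = 3.31²·441 = 4831.6401 (the additive constant 17 does not affect variance).

standard deviation of T = 69.51, E[T] = 235.46, variance of T = 4831.6401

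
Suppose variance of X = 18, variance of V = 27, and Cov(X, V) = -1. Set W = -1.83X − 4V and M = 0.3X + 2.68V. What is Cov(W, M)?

Cov(W, M) = -293.2176

By bilinearity, Cov(W, M) = ac·variance of X + bd·variance of V + (ad+bc)·Cov(X, V), with a=-1.83, b=-4, c=0.3, d=2.68.
ac·variance of X = (-1.83)·0.3·18 = -9.882
bd·variance of V = (-4)·2.68·27 = -289.44
(ad+bc)·Cov(X, V) = (-6.1044)·(-1) = 6.1044
Cov(W, M) = -9.882 + (-289.44) + 6.1044 = -293.2176.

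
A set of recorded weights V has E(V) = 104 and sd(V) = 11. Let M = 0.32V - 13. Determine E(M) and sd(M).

E(M) = 20.28, sd(M) = 3.52

M = 0.32V - 13 is linear with a = 0.32, b = -13.
E(M) = a·E(V) + b = 0.32·104 + (-13) = 20.28.
sd(M) = |a|·sd(V) = |0.32|·11 = 3.52.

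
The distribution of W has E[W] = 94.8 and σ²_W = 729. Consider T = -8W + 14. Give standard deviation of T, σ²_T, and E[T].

standard deviation of T = 216, σ²_T = 46656, E[T] = -744.4

T = -8W + 14 is linear with a = -8, b = 14.
standard deviation of W = √729 = 27.
standard deviation of T = |a|·standard deviation of W = |-8|·27 = 216.
σ²_T = a²·σ²_W = (-8)²·729 = 46656 (the additive constant 14 does not affect variance).
E[T] = a·E[W] + b = (-8)·94.8 + 14 = -744.4.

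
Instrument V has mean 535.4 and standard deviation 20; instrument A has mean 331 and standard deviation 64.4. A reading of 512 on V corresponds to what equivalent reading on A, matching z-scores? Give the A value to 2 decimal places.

A = 255.65

z = (512 − 535.4)/20 = -1.17.
A = 331 + z·64.4 = 331 + (512 − 535.4)·64.4/20 ≈ 255.65.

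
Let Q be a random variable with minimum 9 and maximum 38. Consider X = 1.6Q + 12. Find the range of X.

Range(X) = 46.4

Range of Q = 38 − 9 = 29.
Range(X) = |a|·Range(Q) = |1.6|·29 = 46.4.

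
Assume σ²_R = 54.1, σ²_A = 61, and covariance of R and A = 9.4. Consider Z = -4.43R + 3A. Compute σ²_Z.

σ²_Z = a²·σ²_R + b²·σ²_A + 2ab·covariance of R and A with a = -4.43, b = 3.
= (-4.43)²·54.1 + 3²·61 + 2·(-4.43)·3·9.4
= 1061.70709 + 549 + (-249.852) = 1360.85509.

σ²_Z = 1360.85509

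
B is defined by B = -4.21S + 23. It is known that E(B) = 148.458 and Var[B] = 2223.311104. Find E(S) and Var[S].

E(S) = -29.8, Var[S] = 125.44

From B = -4.21S + 23: E(B) = a·E(S) + b, so E(S) = (E(B) − b)/a = (148.458 − 23)/(-4.21) = -29.8.
Var[B] = a²·Var[S], so Var[S] = 2223.311104/(-4.21)² = 125.44.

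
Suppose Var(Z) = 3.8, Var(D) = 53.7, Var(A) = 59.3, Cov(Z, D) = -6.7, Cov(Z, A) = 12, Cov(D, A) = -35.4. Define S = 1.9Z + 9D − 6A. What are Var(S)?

Var(S) = 9818.678

Var(S) = a²·Var(Z) + b²·Var(D) + c²·Var(A) + 2ab·Cov(Z, D) + 2ac·Cov(Z, A) + 2bc·Cov(D, A), with a = 1.9, b = 9, c = -6.
= 13.718 + 4349.7 + 2134.8 + (-229.14) + (-273.6) + 3823.2
= 9818.678.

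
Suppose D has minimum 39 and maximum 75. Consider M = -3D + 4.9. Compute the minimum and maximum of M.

min(M) = -220.1, max(M) = -112.1

a = -3 < 0, so order reverses: min(M) = a·max(D)+b = (-3)·75 + 4.9 = -220.1; max(M) = a·min(D)+b = (-3)·39 + 4.9 = -112.1.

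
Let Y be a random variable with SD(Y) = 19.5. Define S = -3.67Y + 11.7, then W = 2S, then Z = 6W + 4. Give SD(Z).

SD(Z) = 858.78

SD(S) = |-3.67|·19.5 = 71.565.
SD(W) = |2|·71.565 = 143.13.
SD(Z) = |6|·143.13 = 858.78.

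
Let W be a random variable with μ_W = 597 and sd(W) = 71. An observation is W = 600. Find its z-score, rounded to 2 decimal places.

z = 0.04

z = (W − μ_W) / sd(W) = (600 − 597) / 71 ≈ 0.04.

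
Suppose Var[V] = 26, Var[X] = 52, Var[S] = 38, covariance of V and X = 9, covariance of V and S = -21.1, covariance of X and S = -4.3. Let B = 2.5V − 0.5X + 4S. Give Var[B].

Var[B] = a²·Var[V] + b²·Var[X] + c²·Var[S] + 2ab·covariance of V and X + 2ac·covariance of V and S + 2bc·covariance of X and S, with a = 2.5, b = -0.5, c = 4.
= 162.5 + 13 + 608 + (-22.5) + (-422) + 17.2
= 356.2.

Var[B] = 356.2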